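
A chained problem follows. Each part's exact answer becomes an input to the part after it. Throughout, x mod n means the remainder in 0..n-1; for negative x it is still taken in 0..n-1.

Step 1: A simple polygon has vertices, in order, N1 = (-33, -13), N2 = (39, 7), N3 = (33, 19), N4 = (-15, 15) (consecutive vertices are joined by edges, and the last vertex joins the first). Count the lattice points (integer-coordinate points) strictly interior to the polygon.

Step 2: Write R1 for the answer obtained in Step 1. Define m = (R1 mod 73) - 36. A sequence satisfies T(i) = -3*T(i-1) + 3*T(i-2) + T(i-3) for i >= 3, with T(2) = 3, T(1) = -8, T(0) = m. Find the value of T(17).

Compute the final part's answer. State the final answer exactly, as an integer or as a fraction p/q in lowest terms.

Step 1: cross terms: (-33*7 - 39*-13)=276, (39*19 - 33*7)=510, (33*15 - -15*19)=780, (-15*-13 - -33*15)=690; twice the area = |2256| = 2256; area = 1128; boundary points = 4 + 6 + 4 + 2 = 16; strictly interior points = area - boundary/2 + 1 = 1121; answer 1121
Step 2: R1 = 1121; m = -10; T(3) = -3*(3) + 3*(-8) + 1*(-10) = -43; iterating: T(3)=-43, T(4)=130, T(5)=-516, T(6)=1895, T(7)=-7103, T(8)=26478, T(9)=-98848, T(10)=368875, T(11)=-1376691, T(12)=5137850, T(13)=-19174748, T(14)=71561103, T(15)=-267069703, T(16)=996717670, T(17)=-3719801016; answer -3719801016

-3719801016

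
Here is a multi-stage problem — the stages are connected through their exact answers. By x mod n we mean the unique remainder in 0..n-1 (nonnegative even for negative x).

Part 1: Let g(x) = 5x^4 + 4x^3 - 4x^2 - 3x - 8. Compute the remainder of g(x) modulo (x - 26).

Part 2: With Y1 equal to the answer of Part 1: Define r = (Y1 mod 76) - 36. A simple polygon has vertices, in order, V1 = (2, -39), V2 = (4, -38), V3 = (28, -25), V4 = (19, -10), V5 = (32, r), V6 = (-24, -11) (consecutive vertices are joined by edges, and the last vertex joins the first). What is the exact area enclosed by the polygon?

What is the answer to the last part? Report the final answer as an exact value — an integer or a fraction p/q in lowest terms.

2423/2

Part 1: remainder = value at the root: 5*(26)^4 + 4*(26)^3 - 4*(26)^2 - 3*(26)^1 - 8 = (2284880) + (70304) + (-2704) + (-78) + (-8) = 2352394; answer 2352394
Part 2: Y1 = 2352394; r = 6; cross terms: (2*-38 - 4*-39)=80, (4*-25 - 28*-38)=964, (28*-10 - 19*-25)=195, (19*6 - 32*-10)=434, (32*-11 - -24*6)=-208, (-24*-39 - 2*-11)=958; twice the area = |2423| = 2423; area = 2423/2; answer 2423/2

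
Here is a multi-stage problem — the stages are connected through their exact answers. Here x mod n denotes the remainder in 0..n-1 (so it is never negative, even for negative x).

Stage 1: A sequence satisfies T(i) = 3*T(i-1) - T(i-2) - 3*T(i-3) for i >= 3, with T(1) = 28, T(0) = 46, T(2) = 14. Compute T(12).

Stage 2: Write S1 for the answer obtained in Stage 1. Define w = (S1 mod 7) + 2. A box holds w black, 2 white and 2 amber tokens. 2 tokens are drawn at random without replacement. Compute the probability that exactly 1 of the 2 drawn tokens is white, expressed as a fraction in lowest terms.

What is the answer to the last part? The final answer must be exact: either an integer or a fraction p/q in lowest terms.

18/55

Stage 1: T(3) = 3*(14) - 1*(28) - 3*(46) = -124; iterating: T(3)=-124, T(4)=-470, T(5)=-1328, T(6)=-3142, T(7)=-6688, T(8)=-12938, T(9)=-22700, T(10)=-35098, T(11)=-43780, T(12)=-28142; answer -28142
Stage 2: S1 = -28142; w = 7; total draws C(11,2) = 55; favorable C(2,1)*C(9,1) = 18; P = 18/55; answer 18/55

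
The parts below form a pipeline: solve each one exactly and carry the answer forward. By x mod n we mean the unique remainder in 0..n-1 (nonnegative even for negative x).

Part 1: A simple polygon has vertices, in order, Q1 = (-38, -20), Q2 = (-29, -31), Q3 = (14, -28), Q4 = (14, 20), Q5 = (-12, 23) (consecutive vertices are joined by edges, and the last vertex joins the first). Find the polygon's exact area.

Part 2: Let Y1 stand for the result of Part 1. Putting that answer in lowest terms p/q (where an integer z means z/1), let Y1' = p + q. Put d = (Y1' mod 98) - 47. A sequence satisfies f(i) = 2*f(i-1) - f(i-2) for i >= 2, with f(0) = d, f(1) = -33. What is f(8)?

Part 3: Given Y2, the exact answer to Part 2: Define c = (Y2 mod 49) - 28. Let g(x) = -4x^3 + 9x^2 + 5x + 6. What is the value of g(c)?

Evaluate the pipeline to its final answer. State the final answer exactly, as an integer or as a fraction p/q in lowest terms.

-2136

Part 1: cross terms: (-38*-31 - -29*-20)=598, (-29*-28 - 14*-31)=1246, (14*20 - 14*-28)=672, (14*23 - -12*20)=562, (-12*-20 - -38*23)=1114; twice the area = |4192| = 4192; area = 2096; answer 2096
Part 2: Y1 = 2096; threaded value p + q = 2097; d = -8; f(2) = 2*(-33) - 1*(-8) = -58; iterating: f(2)=-58, f(3)=-83, f(4)=-108, f(5)=-133, f(6)=-158, f(7)=-183, f(8)=-208; answer -208
Part 3: Y2 = -208; c = 9; -4*(9)^3 + 9*(9)^2 + 5*(9)^1 + 6 = (-2916) + (729) + (45) + (6) = -2136; answer -2136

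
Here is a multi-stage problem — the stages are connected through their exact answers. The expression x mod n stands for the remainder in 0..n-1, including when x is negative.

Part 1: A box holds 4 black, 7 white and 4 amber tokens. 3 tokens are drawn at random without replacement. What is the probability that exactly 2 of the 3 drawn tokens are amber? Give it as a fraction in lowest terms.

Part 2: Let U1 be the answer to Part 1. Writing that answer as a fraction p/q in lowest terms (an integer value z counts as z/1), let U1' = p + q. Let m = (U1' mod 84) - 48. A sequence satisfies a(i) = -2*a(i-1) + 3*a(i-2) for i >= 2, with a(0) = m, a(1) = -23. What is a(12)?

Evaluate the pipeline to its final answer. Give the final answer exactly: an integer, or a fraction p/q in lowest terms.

Part 1: total draws C(15,3) = 455; favorable C(4,2)*C(11,1) = 66; P = 66/455; answer 66/455
Part 2: U1 = 66/455; threaded value p + q = 521; m = -31; a(2) = -2*(-23) + 3*(-31) = -47; iterating: a(2)=-47, a(3)=25, a(4)=-191, a(5)=457, a(6)=-1487, a(7)=4345, a(8)=-13151, a(9)=39337, a(10)=-118127, a(11)=354265, a(12)=-1062911; answer -1062911

-1062911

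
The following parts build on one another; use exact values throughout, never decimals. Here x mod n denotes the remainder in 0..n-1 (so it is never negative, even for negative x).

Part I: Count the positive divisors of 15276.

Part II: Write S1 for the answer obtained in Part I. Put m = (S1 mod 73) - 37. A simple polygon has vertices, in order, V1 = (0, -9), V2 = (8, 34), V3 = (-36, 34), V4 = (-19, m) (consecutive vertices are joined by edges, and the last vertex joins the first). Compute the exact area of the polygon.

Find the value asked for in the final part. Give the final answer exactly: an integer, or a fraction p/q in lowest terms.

Part I: 15276 = 2^2 * 3 * 19 * 67; number of divisors = (2+1) * (1+1) * (1+1) * (1+1) = 24; answer 24
Part II: S1 = 24; m = -13; cross terms: (0*34 - 8*-9)=72, (8*34 - -36*34)=1496, (-36*-13 - -19*34)=1114, (-19*-9 - 0*-13)=171; twice the area = |2853| = 2853; area = 2853/2; answer 2853/2

2853/2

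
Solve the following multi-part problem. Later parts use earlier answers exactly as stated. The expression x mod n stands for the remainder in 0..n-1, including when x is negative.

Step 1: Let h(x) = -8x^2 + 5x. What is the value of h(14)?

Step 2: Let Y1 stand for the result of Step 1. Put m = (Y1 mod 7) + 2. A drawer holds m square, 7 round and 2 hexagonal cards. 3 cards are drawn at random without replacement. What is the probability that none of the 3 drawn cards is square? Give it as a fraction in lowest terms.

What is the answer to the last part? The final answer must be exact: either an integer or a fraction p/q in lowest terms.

Step 1: -8*(14)^2 + 5*(14)^1 = (-1568) + (70) = -1498; answer -1498
Step 2: Y1 = -1498; m = 2; total draws C(11,3) = 165; favorable C(9,3) = 84; P = 28/55; answer 28/55

28/55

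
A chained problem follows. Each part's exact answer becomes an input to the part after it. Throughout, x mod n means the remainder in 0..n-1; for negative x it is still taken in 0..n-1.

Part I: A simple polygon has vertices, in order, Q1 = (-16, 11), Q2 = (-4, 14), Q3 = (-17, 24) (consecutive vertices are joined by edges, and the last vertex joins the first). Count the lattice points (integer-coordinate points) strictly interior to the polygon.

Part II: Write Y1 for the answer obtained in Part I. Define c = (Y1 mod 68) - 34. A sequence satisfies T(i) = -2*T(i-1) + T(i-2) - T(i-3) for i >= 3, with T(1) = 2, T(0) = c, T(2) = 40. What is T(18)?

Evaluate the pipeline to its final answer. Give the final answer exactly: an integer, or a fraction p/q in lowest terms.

72434298

Part I: cross terms: (-16*14 - -4*11)=-180, (-4*24 - -17*14)=142, (-17*11 - -16*24)=197; twice the area = |159| = 159; area = 159/2; boundary points = 3 + 1 + 1 = 5; strictly interior points = area - boundary/2 + 1 = 78; answer 78
Part II: Y1 = 78; c = -24; T(3) = -2*(40) + 1*(2) - 1*(-24) = -54; iterating: T(3)=-54, T(4)=146, T(5)=-386, T(6)=972, T(7)=-2476, T(8)=6310, T(9)=-16068, T(10)=40922, T(11)=-104222, T(12)=265434, T(13)=-676012, T(14)=1721680, T(15)=-4384806, T(16)=11167304, T(17)=-28441094, T(18)=72434298; answer 72434298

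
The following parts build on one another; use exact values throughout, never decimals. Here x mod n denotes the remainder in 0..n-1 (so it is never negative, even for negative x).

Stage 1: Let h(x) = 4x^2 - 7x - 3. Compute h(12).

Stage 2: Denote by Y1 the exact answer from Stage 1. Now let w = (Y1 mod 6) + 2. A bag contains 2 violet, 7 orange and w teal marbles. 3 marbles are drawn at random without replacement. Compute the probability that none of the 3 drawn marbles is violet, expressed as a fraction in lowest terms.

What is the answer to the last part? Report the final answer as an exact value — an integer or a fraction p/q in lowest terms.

Stage 1: 4*(12)^2 - 7*(12)^1 - 3 = (576) + (-84) + (-3) = 489; answer 489
Stage 2: Y1 = 489; w = 5; total draws C(14,3) = 364; favorable C(12,3) = 220; P = 55/91; answer 55/91

55/91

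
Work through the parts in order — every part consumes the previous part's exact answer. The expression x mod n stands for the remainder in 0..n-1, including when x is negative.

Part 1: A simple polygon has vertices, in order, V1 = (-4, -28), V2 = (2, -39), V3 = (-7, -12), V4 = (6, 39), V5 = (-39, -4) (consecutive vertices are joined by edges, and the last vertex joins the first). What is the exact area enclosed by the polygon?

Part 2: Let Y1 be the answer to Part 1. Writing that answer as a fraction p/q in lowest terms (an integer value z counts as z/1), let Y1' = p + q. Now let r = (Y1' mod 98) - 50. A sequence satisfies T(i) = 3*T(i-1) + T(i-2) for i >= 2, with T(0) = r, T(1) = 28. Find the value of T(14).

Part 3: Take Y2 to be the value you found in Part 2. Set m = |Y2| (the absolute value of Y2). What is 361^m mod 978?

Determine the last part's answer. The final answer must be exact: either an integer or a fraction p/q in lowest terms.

Part 1: cross terms: (-4*-39 - 2*-28)=212, (2*-12 - -7*-39)=-297, (-7*39 - 6*-12)=-201, (6*-4 - -39*39)=1497, (-39*-28 - -4*-4)=1076; twice the area = |2287| = 2287; area = 2287/2; answer 2287/2
Part 2: Y1 = 2287/2; threaded value p + q = 2289; r = -15; T(2) = 3*(28) + 1*(-15) = 69; iterating: T(2)=69, T(3)=235, T(4)=774, T(5)=2557, T(6)=8445, T(7)=27892, T(8)=92121, T(9)=304255, T(10)=1004886, T(11)=3318913, T(12)=10961625, T(13)=36203788, T(14)=119572989; answer 119572989
Part 3: Y2 = 119572989; m = 119572989; squarings mod 978: 361^1=361, 361^2=247, 361^4=373, 361^8=253, 361^16=439, 361^32=55, 361^64=91, 361^128=457, 361^256=535, 361^512=649, 361^1024=661, 361^2048=733, 361^4096=367, 361^8192=703, 361^16384=319, 361^32768=49, 361^65536=445, 361^131072=469, 361^262144=889, 361^524288=97, 361^1048576=607, 361^2097152=721, 361^4194304=523, 361^8388608=667, 361^16777216=877, 361^33554432=421, 361^67108864=223; 361^119572989 = 361^1 * 361^4 * 361^8 * 361^16 * 361^32 * 361^64 * 361^128 * 361^256 * 361^2048 * 361^32768 * 361^2097152 * 361^16777216 * 361^33554432 * 361^67108864 = 973 (mod 978); answer 973

973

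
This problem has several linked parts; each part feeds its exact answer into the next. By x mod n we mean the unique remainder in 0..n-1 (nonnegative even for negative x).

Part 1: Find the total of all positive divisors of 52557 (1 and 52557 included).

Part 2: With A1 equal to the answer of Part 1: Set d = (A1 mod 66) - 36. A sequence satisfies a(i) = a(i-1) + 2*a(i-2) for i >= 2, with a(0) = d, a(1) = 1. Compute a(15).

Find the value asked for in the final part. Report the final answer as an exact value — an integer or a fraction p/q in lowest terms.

Part 1: 52557 = 3 * 17519; sigma = (1 + 3) * (1 + 17519) = 4 * 17520 = 70080; answer 70080
Part 2: A1 = 70080; d = 18; a(2) = 1*(1) + 2*(18) = 37; iterating: a(2)=37, a(3)=39, a(4)=113, a(5)=191, a(6)=417, a(7)=799, a(8)=1633, a(9)=3231, a(10)=6497, a(11)=12959, a(12)=25953, a(13)=51871, a(14)=103777, a(15)=207519; answer 207519

207519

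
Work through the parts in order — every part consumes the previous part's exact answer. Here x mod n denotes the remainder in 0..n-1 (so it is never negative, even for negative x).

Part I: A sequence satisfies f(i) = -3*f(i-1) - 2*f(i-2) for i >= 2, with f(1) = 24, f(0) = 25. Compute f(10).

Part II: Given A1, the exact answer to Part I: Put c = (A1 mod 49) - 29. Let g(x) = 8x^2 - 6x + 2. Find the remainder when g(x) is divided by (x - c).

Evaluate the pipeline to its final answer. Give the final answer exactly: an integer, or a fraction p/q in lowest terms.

Part I: f(2) = -3*(24) - 2*(25) = -122; iterating: f(2)=-122, f(3)=318, f(4)=-710, f(5)=1494, f(6)=-3062, f(7)=6198, f(8)=-12470, f(9)=25014, f(10)=-50102; answer -50102
Part II: A1 = -50102; c = -4; remainder = value at the root: 8*(-4)^2 - 6*(-4)^1 + 2 = (128) + (24) + (2) = 154; answer 154

154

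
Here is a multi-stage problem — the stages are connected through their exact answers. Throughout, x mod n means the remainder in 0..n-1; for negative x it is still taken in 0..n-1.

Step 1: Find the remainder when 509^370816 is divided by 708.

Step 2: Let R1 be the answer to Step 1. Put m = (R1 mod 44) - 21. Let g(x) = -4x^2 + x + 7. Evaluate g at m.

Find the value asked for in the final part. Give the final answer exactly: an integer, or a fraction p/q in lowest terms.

Step 1: squarings mod 708: 509^1=509, 509^2=661, 509^4=85, 509^8=145, 509^16=493, 509^32=205, 509^64=253, 509^128=289, 509^256=685, 509^512=529, 509^1024=181, 509^2048=193, 509^4096=433, 509^8192=577, 509^16384=169, 509^32768=241, 509^65536=25, 509^131072=625, 509^262144=517; 509^370816 = 509^128 * 509^2048 * 509^8192 * 509^32768 * 509^65536 * 509^262144 = 121 (mod 708); answer 121
Step 2: R1 = 121; m = 12; -4*(12)^2 + 1*(12)^1 + 7 = (-576) + (12) + (7) = -557; answer -557

-557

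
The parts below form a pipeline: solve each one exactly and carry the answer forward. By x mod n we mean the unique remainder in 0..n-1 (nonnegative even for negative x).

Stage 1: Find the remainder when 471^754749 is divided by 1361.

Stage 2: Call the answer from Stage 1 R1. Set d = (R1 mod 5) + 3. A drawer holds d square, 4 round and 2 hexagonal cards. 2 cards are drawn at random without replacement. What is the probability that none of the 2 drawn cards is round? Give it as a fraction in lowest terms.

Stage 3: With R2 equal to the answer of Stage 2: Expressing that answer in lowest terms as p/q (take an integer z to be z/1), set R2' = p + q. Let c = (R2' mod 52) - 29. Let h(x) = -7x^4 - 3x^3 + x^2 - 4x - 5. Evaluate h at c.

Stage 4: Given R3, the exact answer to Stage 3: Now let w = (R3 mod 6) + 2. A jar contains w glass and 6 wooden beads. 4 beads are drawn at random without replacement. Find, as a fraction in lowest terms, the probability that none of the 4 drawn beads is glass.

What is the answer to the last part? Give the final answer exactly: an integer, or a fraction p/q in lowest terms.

Stage 1: squarings mod 1361: 471^1=471, 471^2=1359, 471^4=4, 471^8=16, 471^16=256, 471^32=208, 471^64=1073, 471^128=1284, 471^256=485, 471^512=1133, 471^1024=266, 471^2048=1345, 471^4096=256, 471^8192=208, 471^16384=1073, 471^32768=1284, 471^65536=485, 471^131072=1133, 471^262144=266, 471^524288=1345; 471^754749 = 471^1 * 471^4 * 471^8 * 471^16 * 471^32 * 471^1024 * 471^32768 * 471^65536 * 471^131072 * 471^524288 = 349 (mod 1361); answer 349
Stage 2: R1 = 349; d = 7; total draws C(13,2) = 78; favorable C(9,2) = 36; P = 6/13; answer 6/13
Stage 3: R2 = 6/13; threaded value p + q = 19; c = -10; -7*(-10)^4 - 3*(-10)^3 + 1*(-10)^2 - 4*(-10)^1 - 5 = (-70000) + (3000) + (100) + (40) + (-5) = -66865; answer -66865
Stage 4: R3 = -66865; w = 7; total draws C(13,4) = 715; favorable C(6,4) = 15; P = 3/143; answer 3/143

3/143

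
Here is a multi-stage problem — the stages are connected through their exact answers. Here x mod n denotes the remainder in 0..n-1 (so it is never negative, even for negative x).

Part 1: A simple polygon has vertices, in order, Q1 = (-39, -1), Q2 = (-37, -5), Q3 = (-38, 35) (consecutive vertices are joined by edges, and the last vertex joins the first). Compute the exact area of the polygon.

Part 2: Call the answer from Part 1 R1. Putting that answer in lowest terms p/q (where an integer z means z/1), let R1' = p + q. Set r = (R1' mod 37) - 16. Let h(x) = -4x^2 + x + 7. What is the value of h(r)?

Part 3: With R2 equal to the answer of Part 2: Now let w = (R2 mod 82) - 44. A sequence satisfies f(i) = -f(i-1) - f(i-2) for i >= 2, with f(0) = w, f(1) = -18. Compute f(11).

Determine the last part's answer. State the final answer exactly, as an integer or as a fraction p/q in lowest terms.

33

Part 1: cross terms: (-39*-5 - -37*-1)=158, (-37*35 - -38*-5)=-1485, (-38*-1 - -39*35)=1403; twice the area = |76| = 76; area = 38; answer 38
Part 2: R1 = 38; threaded value p + q = 39; r = -14; -4*(-14)^2 + 1*(-14)^1 + 7 = (-784) + (-14) + (7) = -791; answer -791
Part 3: R2 = -791; w = -15; f(2) = -1*(-18) - 1*(-15) = 33; iterating: f(2)=33, f(3)=-15, f(4)=-18, f(5)=33, f(6)=-15, f(7)=-18, f(8)=33, f(9)=-15, f(10)=-18, f(11)=33; answer 33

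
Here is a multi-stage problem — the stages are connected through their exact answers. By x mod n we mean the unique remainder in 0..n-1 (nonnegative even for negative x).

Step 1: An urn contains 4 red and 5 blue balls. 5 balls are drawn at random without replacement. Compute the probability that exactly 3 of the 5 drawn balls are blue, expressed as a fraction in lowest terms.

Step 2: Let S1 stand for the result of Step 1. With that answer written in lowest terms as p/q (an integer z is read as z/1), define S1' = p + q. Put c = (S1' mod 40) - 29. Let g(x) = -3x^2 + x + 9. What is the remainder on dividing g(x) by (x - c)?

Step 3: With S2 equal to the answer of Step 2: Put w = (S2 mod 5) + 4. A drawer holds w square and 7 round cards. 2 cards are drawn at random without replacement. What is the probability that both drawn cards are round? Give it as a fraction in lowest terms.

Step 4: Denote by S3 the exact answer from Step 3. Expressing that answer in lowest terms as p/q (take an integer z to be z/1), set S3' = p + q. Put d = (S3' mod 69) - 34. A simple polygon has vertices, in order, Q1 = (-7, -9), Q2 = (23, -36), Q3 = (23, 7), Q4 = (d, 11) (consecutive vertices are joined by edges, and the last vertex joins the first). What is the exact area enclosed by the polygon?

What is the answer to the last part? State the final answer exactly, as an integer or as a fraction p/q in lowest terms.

1113

Step 1: total draws C(9,5) = 126; favorable C(5,3)*C(4,2) = 60; P = 10/21; answer 10/21
Step 2: S1 = 10/21; threaded value p + q = 31; c = 2; remainder = value at the root: -3*(2)^2 + 1*(2)^1 + 9 = (-12) + (2) + (9) = -1; answer -1
Step 3: S2 = -1; w = 8; total draws C(15,2) = 105; favorable C(7,2) = 21; P = 1/5; answer 1/5
Step 4: S3 = 1/5; threaded value p + q = 6; d = -28; cross terms: (-7*-36 - 23*-9)=459, (23*7 - 23*-36)=989, (23*11 - -28*7)=449, (-28*-9 - -7*11)=329; twice the area = |2226| = 2226; area = 1113; answer 1113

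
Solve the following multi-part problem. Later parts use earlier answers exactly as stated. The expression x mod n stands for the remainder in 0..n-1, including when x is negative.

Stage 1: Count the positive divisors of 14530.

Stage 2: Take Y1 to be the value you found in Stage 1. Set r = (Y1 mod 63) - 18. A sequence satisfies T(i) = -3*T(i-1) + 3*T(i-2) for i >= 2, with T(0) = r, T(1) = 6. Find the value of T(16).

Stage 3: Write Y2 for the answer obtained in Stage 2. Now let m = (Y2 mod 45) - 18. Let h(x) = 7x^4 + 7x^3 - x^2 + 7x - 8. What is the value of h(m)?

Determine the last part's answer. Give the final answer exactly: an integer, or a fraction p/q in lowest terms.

Stage 1: 14530 = 2 * 5 * 1453; number of divisors = (1+1) * (1+1) * (1+1) = 8; answer 8
Stage 2: Y1 = 8; r = -10; T(2) = -3*(6) + 3*(-10) = -48; iterating: T(2)=-48, T(3)=162, T(4)=-630, T(5)=2376, T(6)=-9018, T(7)=34182, T(8)=-129600, T(9)=491346, T(10)=-1862838, T(11)=7062552, T(12)=-26776170, T(13)=101516166, T(14)=-384877008, T(15)=1459179522, T(16)=-5532169590; answer -5532169590
Stage 3: Y2 = -5532169590; m = -18; 7*(-18)^4 + 7*(-18)^3 - 1*(-18)^2 + 7*(-18)^1 - 8 = (734832) + (-40824) + (-324) + (-126) + (-8) = 693550; answer 693550

693550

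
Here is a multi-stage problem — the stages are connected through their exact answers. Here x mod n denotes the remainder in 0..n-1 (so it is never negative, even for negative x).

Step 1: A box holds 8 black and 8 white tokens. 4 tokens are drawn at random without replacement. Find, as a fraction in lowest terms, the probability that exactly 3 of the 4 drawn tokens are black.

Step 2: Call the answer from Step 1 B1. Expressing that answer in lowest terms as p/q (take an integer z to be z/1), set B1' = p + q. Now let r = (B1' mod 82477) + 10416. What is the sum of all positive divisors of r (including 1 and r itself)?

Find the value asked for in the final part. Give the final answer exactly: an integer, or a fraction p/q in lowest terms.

14000

Step 1: total draws C(16,4) = 1820; favorable C(8,3)*C(8,1) = 448; P = 16/65; answer 16/65
Step 2: B1 = 16/65; threaded value p + q = 81; r = 10497; 10497 = 3 * 3499; sigma = (1 + 3) * (1 + 3499) = 4 * 3500 = 14000; answer 14000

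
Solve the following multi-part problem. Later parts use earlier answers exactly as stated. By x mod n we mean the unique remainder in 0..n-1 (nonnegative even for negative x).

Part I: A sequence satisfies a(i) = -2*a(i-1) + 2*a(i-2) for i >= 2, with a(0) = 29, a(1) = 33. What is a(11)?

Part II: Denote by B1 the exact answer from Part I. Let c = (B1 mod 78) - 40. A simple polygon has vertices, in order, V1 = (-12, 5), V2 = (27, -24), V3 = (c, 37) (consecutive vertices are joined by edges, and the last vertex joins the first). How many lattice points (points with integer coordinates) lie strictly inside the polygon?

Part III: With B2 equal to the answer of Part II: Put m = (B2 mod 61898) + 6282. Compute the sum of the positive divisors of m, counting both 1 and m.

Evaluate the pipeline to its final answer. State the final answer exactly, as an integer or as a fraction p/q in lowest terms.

Part I: a(2) = -2*(33) + 2*(29) = -8; iterating: a(2)=-8, a(3)=82, a(4)=-180, a(5)=524, a(6)=-1408, a(7)=3864, a(8)=-10544, a(9)=28816, a(10)=-78720, a(11)=215072; answer 215072
Part II: B1 = 215072; c = -14; cross terms: (-12*-24 - 27*5)=153, (27*37 - -14*-24)=663, (-14*5 - -12*37)=374; twice the area = |1190| = 1190; area = 595; boundary points = 1 + 1 + 2 = 4; strictly interior points = area - boundary/2 + 1 = 594; answer 594
Part III: B2 = 594; m = 6876; 6876 = 2^2 * 3^2 * 191; sigma = (1 + 2 + 4) * (1 + 3 + 9) * (1 + 191) = 7 * 13 * 192 = 17472; answer 17472

17472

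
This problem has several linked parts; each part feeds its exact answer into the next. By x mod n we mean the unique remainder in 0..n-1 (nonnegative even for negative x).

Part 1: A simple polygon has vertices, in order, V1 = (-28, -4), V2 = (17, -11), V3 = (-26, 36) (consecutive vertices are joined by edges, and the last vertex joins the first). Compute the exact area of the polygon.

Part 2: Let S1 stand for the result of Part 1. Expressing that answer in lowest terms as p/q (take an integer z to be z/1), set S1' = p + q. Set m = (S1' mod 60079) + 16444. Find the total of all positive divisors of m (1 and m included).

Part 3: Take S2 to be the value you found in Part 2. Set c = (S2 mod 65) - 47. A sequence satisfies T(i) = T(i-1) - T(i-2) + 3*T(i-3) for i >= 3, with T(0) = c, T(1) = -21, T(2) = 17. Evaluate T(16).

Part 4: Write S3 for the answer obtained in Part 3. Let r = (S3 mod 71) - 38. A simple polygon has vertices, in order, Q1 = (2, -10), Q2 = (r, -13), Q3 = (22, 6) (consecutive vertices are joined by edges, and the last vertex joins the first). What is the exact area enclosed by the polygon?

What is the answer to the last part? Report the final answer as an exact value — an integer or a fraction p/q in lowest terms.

Part 1: cross terms: (-28*-11 - 17*-4)=376, (17*36 - -26*-11)=326, (-26*-4 - -28*36)=1112; twice the area = |1814| = 1814; area = 907; answer 907
Part 2: S1 = 907; threaded value p + q = 908; m = 17352; 17352 = 2^3 * 3^2 * 241; sigma = (1 + 2 + 4 + 8) * (1 + 3 + 9) * (1 + 241) = 15 * 13 * 242 = 47190; answer 47190
Part 3: S2 = 47190; c = -47; T(3) = 1*(17) - 1*(-21) + 3*(-47) = -103; iterating: T(3)=-103, T(4)=-183, T(5)=-29, T(6)=-155, T(7)=-675, T(8)=-607, T(9)=-397, T(10)=-1815, T(11)=-3239, T(12)=-2615, T(13)=-4821, T(14)=-11923, T(15)=-14947, T(16)=-17487; answer -17487
Part 4: S3 = -17487; r = 12; cross terms: (2*-13 - 12*-10)=94, (12*6 - 22*-13)=358, (22*-10 - 2*6)=-232; twice the area = |220| = 220; area = 110; answer 110

110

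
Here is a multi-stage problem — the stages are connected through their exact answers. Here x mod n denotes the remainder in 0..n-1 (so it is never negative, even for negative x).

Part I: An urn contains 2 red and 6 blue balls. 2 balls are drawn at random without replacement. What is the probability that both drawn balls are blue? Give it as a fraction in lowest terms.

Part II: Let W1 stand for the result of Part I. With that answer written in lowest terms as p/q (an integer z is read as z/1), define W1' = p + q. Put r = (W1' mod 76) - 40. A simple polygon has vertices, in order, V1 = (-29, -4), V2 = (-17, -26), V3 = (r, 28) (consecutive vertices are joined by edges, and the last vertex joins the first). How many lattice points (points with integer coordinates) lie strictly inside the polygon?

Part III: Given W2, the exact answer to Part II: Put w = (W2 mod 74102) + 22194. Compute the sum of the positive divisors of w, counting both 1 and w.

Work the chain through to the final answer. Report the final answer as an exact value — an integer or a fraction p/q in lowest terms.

Part I: total draws C(8,2) = 28; favorable C(6,2) = 15; P = 15/28; answer 15/28
Part II: W1 = 15/28; threaded value p + q = 43; r = 3; cross terms: (-29*-26 - -17*-4)=686, (-17*28 - 3*-26)=-398, (3*-4 - -29*28)=800; twice the area = |1088| = 1088; area = 544; boundary points = 2 + 2 + 32 = 36; strictly interior points = area - boundary/2 + 1 = 527; answer 527
Part III: W2 = 527; w = 22721; 22721 is prime, so its only divisors are 1 and 22721; sigma = 1 + 22721 = 22722; answer 22722

22722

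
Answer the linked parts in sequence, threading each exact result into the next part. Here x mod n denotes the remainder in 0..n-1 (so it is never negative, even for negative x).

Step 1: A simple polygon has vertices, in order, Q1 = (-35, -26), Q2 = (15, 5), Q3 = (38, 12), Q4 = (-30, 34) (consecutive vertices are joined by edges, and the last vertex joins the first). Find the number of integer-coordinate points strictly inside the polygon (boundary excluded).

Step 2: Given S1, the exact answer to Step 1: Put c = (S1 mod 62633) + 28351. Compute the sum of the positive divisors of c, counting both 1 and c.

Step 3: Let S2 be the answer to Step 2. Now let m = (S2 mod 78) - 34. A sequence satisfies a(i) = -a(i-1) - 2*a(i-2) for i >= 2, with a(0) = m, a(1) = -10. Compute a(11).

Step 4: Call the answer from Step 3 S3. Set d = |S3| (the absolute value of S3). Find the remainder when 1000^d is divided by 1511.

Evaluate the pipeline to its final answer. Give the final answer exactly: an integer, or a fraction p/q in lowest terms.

Step 1: cross terms: (-35*5 - 15*-26)=215, (15*12 - 38*5)=-10, (38*34 - -30*12)=1652, (-30*-26 - -35*34)=1970; twice the area = |3827| = 3827; area = 3827/2; boundary points = 1 + 1 + 2 + 5 = 9; strictly interior points = area - boundary/2 + 1 = 1910; answer 1910
Step 2: S1 = 1910; c = 30261; 30261 = 3 * 7 * 11 * 131; sigma = (1 + 3) * (1 + 7) * (1 + 11) * (1 + 131) = 4 * 8 * 12 * 132 = 50688; answer 50688
Step 3: S2 = 50688; m = 32; a(2) = -1*(-10) - 2*(32) = -54; iterating: a(2)=-54, a(3)=74, a(4)=34, a(5)=-182, a(6)=114, a(7)=250, a(8)=-478, a(9)=-22, a(10)=978, a(11)=-934; answer -934
Step 4: S3 = -934; d = 934; squarings mod 1511: 1000^1=1000, 1000^2=1229, 1000^4=952, 1000^8=1215, 1000^16=1489, 1000^32=484, 1000^64=51, 1000^128=1090, 1000^256=454, 1000^512=620; 1000^934 = 1000^2 * 1000^4 * 1000^32 * 1000^128 * 1000^256 * 1000^512 = 1089 (mod 1511); answer 1089

1089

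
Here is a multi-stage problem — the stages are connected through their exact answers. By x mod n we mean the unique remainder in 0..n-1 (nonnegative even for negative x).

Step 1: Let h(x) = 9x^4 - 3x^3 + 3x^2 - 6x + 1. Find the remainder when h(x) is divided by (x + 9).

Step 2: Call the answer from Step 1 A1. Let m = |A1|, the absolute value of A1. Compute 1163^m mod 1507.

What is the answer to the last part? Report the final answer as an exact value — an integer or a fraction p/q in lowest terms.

422

Step 1: remainder = value at the root: 9*(-9)^4 - 3*(-9)^3 + 3*(-9)^2 - 6*(-9)^1 + 1 = (59049) + (2187) + (243) + (54) + (1) = 61534; answer 61534
Step 2: A1 = 61534; m = 61534; squarings mod 1507: 1163^1=1163, 1163^2=790, 1163^4=202, 1163^8=115, 1163^16=1169, 1163^32=1219, 1163^64=59, 1163^128=467, 1163^256=1081, 1163^512=636, 1163^1024=620, 1163^2048=115, 1163^4096=1169, 1163^8192=1219, 1163^16384=59, 1163^32768=467; 1163^61534 = 1163^2 * 1163^4 * 1163^8 * 1163^16 * 1163^64 * 1163^4096 * 1163^8192 * 1163^16384 * 1163^32768 = 422 (mod 1507); answer 422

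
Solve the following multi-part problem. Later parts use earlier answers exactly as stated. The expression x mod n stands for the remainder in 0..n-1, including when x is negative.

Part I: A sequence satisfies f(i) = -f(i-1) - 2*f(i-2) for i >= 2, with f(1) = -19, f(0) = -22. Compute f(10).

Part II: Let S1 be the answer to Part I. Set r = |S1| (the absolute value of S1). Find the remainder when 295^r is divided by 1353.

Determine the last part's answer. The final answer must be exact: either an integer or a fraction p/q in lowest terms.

Part I: f(2) = -1*(-19) - 2*(-22) = 63; iterating: f(2)=63, f(3)=-25, f(4)=-101, f(5)=151, f(6)=51, f(7)=-353, f(8)=251, f(9)=455, f(10)=-957; answer -957
Part II: S1 = -957; r = 957; squarings mod 1353: 295^1=295, 295^2=433, 295^4=775, 295^8=1246, 295^16=625, 295^32=961, 295^64=775, 295^128=1246, 295^256=625, 295^512=961; 295^957 = 295^1 * 295^4 * 295^8 * 295^16 * 295^32 * 295^128 * 295^256 * 295^512 = 367 (mod 1353); answer 367

367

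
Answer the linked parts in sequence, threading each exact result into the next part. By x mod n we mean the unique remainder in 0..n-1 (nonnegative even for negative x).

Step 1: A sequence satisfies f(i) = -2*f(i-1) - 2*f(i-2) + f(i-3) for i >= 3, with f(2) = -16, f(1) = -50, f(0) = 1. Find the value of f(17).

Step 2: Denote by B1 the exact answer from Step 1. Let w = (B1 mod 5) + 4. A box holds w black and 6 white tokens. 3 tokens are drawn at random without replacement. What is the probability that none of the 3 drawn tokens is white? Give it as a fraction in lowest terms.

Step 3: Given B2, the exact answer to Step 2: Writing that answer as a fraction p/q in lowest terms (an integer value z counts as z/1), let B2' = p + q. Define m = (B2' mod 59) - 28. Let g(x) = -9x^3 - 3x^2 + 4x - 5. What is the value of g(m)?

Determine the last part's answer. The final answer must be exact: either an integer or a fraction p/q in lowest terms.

Step 1: f(3) = -2*(-16) - 2*(-50) + 1*(1) = 133; iterating: f(3)=133, f(4)=-284, f(5)=286, f(6)=129, f(7)=-1114, f(8)=2256, f(9)=-2155, f(10)=-1316, f(11)=9198, f(12)=-17919, f(13)=16126, f(14)=12784, f(15)=-75739, f(16)=142036, f(17)=-119810; answer -119810
Step 2: B1 = -119810; w = 4; total draws C(10,3) = 120; favorable C(4,3) = 4; P = 1/30; answer 1/30
Step 3: B2 = 1/30; threaded value p + q = 31; m = 3; -9*(3)^3 - 3*(3)^2 + 4*(3)^1 - 5 = (-243) + (-27) + (12) + (-5) = -263; answer -263

-263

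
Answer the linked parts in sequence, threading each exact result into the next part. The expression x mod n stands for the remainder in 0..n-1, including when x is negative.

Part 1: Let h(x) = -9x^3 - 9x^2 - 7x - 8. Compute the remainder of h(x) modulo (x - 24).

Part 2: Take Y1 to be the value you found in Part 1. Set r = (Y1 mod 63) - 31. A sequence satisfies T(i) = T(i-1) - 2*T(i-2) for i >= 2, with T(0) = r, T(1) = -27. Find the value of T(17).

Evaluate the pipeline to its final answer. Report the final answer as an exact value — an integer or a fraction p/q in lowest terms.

Part 1: remainder = value at the root: -9*(24)^3 - 9*(24)^2 - 7*(24)^1 - 8 = (-124416) + (-5184) + (-168) + (-8) = -129776; answer -129776
Part 2: Y1 = -129776; r = -27; T(2) = 1*(-27) - 2*(-27) = 27; iterating: T(2)=27, T(3)=81, T(4)=27, T(5)=-135, T(6)=-189, T(7)=81, T(8)=459, T(9)=297, T(10)=-621, T(11)=-1215, T(12)=27, T(13)=2457, T(14)=2403, T(15)=-2511, T(16)=-7317, T(17)=-2295; answer -2295

-2295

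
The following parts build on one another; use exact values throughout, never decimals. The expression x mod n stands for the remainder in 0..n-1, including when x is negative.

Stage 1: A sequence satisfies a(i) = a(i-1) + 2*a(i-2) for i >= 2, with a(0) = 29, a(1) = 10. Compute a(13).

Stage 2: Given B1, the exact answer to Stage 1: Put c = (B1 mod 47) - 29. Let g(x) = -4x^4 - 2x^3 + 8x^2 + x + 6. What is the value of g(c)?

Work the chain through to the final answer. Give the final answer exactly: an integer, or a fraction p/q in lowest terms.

-766

Stage 1: a(2) = 1*(10) + 2*(29) = 68; iterating: a(2)=68, a(3)=88, a(4)=224, a(5)=400, a(6)=848, a(7)=1648, a(8)=3344, a(9)=6640, a(10)=13328, a(11)=26608, a(12)=53264, a(13)=106480; answer 106480
Stage 2: B1 = 106480; c = -4; -4*(-4)^4 - 2*(-4)^3 + 8*(-4)^2 + 1*(-4)^1 + 6 = (-1024) + (128) + (128) + (-4) + (6) = -766; answer -766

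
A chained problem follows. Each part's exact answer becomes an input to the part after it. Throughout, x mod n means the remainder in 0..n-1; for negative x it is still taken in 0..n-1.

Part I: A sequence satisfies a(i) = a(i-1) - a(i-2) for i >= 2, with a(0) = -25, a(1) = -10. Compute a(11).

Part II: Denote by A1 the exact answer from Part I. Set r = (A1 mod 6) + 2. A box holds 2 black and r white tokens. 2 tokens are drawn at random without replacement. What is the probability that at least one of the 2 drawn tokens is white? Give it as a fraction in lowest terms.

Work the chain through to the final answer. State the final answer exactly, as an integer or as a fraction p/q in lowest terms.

Part I: a(2) = 1*(-10) - 1*(-25) = 15; iterating: a(2)=15, a(3)=25, a(4)=10, a(5)=-15, a(6)=-25, a(7)=-10, a(8)=15, a(9)=25, a(10)=10, a(11)=-15; answer -15
Part II: A1 = -15; r = 5; total draws C(7,2) = 21; complement C(2,2) = 1; favorable 21 - 1 = 20; P = 20/21; answer 20/21

20/21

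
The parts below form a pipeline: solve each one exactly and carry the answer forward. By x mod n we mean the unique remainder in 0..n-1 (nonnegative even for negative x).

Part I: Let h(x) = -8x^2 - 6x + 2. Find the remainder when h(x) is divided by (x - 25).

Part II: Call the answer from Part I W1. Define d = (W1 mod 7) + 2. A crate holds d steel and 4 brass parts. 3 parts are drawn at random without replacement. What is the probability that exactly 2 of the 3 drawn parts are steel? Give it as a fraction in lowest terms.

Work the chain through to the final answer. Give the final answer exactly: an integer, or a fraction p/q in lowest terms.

1/2

Part I: remainder = value at the root: -8*(25)^2 - 6*(25)^1 + 2 = (-5000) + (-150) + (2) = -5148; answer -5148
Part II: W1 = -5148; d = 6; total draws C(10,3) = 120; favorable C(6,2)*C(4,1) = 60; P = 1/2; answer 1/2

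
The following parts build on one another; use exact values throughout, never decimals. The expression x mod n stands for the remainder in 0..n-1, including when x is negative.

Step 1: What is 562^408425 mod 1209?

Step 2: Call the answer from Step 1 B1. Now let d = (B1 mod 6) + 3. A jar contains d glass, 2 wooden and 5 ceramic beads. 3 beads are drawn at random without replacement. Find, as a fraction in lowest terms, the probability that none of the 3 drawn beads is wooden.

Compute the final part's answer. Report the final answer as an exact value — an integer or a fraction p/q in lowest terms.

28/55

Step 1: squarings mod 1209: 562^1=562, 562^2=295, 562^4=1186, 562^8=529, 562^16=562, 562^32=295, 562^64=1186, 562^128=529, 562^256=562, 562^512=295, 562^1024=1186, 562^2048=529, 562^4096=562, 562^8192=295, 562^16384=1186, 562^32768=529, 562^65536=562, 562^131072=295, 562^262144=1186; 562^408425 = 562^1 * 562^8 * 562^32 * 562^64 * 562^256 * 562^512 * 562^2048 * 562^4096 * 562^8192 * 562^131072 * 562^262144 = 373 (mod 1209); answer 373
Step 2: B1 = 373; d = 4; total draws C(11,3) = 165; favorable C(9,3) = 84; P = 28/55; answer 28/55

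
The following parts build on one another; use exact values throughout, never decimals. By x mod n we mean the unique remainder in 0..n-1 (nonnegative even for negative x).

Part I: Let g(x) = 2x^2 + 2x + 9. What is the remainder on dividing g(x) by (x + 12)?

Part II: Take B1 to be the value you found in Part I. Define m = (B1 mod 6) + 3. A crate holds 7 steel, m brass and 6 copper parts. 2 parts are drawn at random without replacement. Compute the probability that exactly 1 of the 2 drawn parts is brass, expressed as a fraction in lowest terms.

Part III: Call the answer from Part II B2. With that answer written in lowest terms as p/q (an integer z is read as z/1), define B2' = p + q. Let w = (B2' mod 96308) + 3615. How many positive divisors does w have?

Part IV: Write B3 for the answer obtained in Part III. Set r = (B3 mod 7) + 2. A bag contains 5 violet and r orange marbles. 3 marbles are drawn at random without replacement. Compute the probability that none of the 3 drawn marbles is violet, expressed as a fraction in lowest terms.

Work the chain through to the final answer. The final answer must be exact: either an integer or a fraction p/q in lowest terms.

28/143

Part I: remainder = value at the root: 2*(-12)^2 + 2*(-12)^1 + 9 = (288) + (-24) + (9) = 273; answer 273
Part II: B1 = 273; m = 6; total draws C(19,2) = 171; favorable C(6,1)*C(13,1) = 78; P = 26/57; answer 26/57
Part III: B2 = 26/57; threaded value p + q = 83; w = 3698; 3698 = 2 * 43^2; number of divisors = (1+1) * (2+1) = 6; answer 6
Part IV: B3 = 6; r = 8; total draws C(13,3) = 286; favorable C(8,3) = 56; P = 28/143; answer 28/143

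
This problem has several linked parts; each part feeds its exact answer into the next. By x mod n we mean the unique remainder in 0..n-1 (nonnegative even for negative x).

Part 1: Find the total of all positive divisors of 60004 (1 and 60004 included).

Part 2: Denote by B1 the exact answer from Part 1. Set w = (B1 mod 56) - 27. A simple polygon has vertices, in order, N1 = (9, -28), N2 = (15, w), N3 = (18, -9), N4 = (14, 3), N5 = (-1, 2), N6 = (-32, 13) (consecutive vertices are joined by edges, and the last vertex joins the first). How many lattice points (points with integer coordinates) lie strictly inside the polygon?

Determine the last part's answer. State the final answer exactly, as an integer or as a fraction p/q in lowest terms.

Part 1: 60004 = 2^2 * 7 * 2143; sigma = (1 + 2 + 4) * (1 + 7) * (1 + 2143) = 7 * 8 * 2144 = 120064; answer 120064
Part 2: B1 = 120064; w = -27; cross terms: (9*-27 - 15*-28)=177, (15*-9 - 18*-27)=351, (18*3 - 14*-9)=180, (14*2 - -1*3)=31, (-1*13 - -32*2)=51, (-32*-28 - 9*13)=779; twice the area = |1569| = 1569; area = 1569/2; boundary points = 1 + 3 + 4 + 1 + 1 + 41 = 51; strictly interior points = area - boundary/2 + 1 = 760; answer 760

760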